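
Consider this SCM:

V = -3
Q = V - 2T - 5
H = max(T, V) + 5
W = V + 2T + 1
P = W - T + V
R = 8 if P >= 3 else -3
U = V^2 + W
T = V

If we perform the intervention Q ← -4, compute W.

do(Q=-4) replaces the equation Q = V - 2T - 5 with the constant Q = -4.
No directed path runs from Q to W, so W keeps its natural value.
T = V  [with V=-3]  = -3
W = V + 2T + 1  [with V=-3, T=-3]  = -8

-8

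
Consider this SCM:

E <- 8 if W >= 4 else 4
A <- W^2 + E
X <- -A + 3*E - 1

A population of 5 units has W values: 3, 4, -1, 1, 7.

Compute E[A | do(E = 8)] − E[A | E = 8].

Every unit gets E=8 under the intervention. A values become 17, 24, 9, 9, 57; E[A|do(E=8)] = 23.2.
Conditioning on E=8 selects the 2 unit(s) with W ∈ {4, 7}. Their A values: 24, 57. Mean = 40.5.
Difference = 23.2 − 40.5 = -17.3.

-17.3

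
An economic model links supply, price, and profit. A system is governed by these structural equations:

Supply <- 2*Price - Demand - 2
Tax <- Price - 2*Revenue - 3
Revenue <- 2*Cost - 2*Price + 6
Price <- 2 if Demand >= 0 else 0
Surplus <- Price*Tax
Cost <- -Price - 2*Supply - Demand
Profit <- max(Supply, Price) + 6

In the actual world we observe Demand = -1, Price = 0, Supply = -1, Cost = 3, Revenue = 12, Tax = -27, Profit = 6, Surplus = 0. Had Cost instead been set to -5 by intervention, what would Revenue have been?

-4

Intervening sets Cost = -5 and removes its equation (Cost <- -Price - 2*Supply - Demand).
Price = 2 if Demand >= 0 else 0  [with Demand=-1]  = 0
Revenue = 2*Cost - 2*Price + 6  [with Cost=-5, Price=0]  = -4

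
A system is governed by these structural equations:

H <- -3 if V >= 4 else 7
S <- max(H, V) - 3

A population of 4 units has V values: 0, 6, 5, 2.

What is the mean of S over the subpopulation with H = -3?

2.5

Observing H=-3 restricts to units where H's equation naturally yields -3: V ∈ {6, 5}. In that subpopulation S = 3, 2, mean 2.5.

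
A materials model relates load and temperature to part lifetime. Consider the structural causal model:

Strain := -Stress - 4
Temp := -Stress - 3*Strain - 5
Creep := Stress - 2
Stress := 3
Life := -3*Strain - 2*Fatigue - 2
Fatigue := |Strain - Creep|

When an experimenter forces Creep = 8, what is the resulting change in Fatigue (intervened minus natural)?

Intervening sets Creep = 8 and removes its equation (Creep := Stress - 2).
Strain = -Stress - 4  [with Stress=3]  = -7
Fatigue = |Strain - Creep|  [with Strain=-7, Creep=8]  = 15
Without intervention: Strain = -Stress - 4  [with Stress=3]  = -7; Creep = Stress - 2  [with Stress=3]  = 1; Fatigue = |Strain - Creep|  [with Strain=-7, Creep=1]  = 8.
Change = 15 − 8 = 7.

7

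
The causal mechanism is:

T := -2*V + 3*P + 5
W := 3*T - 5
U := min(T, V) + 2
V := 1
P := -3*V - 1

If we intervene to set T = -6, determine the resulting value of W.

-23

The intervention breaks the incoming arrows to T: T := -2*V + 3*P + 5 no longer applies, and T = -6.
W = 3*T - 5  [with T=-6]  = -23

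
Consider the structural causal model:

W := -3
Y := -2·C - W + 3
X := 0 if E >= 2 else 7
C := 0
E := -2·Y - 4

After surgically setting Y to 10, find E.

-24

The intervention breaks the incoming arrows to Y: Y := -2·C - W + 3 no longer applies, and Y = 10.
E = -2·Y - 4  [with Y=10]  = -24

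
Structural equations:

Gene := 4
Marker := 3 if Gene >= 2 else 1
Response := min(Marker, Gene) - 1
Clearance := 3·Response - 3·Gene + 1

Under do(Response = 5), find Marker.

Under do(Response=5), the mechanism Response := min(Marker, Gene) - 1 is discarded; Response is fixed at 5.
Since Marker is not a descendant of the intervened variable, it is unaffected.
Marker = 3 if Gene >= 2 else 1  [with Gene=4]  = 3

3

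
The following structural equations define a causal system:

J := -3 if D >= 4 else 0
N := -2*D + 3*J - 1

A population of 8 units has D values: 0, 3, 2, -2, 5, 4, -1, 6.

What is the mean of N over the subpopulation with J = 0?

-1.8

Conditioning on J=0 selects the 5 unit(s) with D ∈ {0, 3, 2, -2, -1}. Their N values: -1, -7, -5, 3, 1. Mean = -1.8.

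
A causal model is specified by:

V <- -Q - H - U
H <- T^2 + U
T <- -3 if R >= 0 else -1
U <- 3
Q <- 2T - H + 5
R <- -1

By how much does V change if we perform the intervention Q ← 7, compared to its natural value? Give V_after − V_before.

The intervention breaks the incoming arrows to Q: Q <- 2T - H + 5 no longer applies, and Q = 7.
T = -3 if R >= 0 else -1  [with R=-1]  = -1
H = T^2 + U  [with T=-1, U=3]  = 4
V = -Q - H - U  [with Q=7, H=4, U=3]  = -14
Without intervention: T = -3 if R >= 0 else -1  [with R=-1]  = -1; H = T^2 + U  [with T=-1, U=3]  = 4; Q = 2T - H + 5  [with T=-1, H=4]  = -1; V = -Q - H - U  [with Q=-1, H=4, U=3]  = -6.
Change = -14 − (-6) = -8.

-8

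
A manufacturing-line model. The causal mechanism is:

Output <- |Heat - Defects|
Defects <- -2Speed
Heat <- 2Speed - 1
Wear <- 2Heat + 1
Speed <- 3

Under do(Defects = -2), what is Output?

7

Intervening sets Defects = -2 and removes its equation (Defects <- -2Speed).
Heat = 2Speed - 1  [with Speed=3]  = 5
Output = |Heat - Defects|  [with Heat=5, Defects=-2]  = 7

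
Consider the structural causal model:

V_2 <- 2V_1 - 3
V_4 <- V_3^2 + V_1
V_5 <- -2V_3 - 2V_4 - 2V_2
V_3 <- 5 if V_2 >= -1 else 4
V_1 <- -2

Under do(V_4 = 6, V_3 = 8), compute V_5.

The joint intervention fixes V_4 = 6, V_3 = 8, removing each variable's own equation.
V_2 = 2V_1 - 3  [with V_1=-2]  = -7
V_5 = -2V_3 - 2V_4 - 2V_2  [with V_3=8, V_4=6, V_2=-7]  = -14

-14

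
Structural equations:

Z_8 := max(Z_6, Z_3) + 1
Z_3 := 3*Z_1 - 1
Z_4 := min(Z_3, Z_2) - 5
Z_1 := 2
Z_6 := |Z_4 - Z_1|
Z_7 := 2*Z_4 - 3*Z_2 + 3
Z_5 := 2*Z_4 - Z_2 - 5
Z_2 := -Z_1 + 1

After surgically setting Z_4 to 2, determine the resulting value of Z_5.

Intervening sets Z_4 = 2 and removes its equation (Z_4 := min(Z_3, Z_2) - 5).
Z_2 = -Z_1 + 1  [with Z_1=2]  = -1
Z_5 = 2*Z_4 - Z_2 - 5  [with Z_4=2, Z_2=-1]  = 0

0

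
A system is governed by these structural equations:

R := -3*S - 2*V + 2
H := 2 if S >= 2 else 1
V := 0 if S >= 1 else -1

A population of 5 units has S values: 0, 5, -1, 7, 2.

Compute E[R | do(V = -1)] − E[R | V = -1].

-9.3

do(V=-1) breaks V's dependence on S. With V=-1 fixed, R across the units is 4, -11, 7, -17, -2, mean -3.8.
Conditioning on V=-1 selects the 2 unit(s) with S ∈ {0, -1}. Their R values: 4, 7. Mean = 5.5.
Difference = -3.8 − 5.5 = -9.3.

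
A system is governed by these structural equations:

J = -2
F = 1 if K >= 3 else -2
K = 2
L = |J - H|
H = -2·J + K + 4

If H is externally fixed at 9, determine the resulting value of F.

The intervention breaks the incoming arrows to H: H = -2·J + K + 4 no longer applies, and H = 9.
F is not downstream of the intervention, so its value is determined by the original equations.
F = 1 if K >= 3 else -2  [with K=2]  = -2

-2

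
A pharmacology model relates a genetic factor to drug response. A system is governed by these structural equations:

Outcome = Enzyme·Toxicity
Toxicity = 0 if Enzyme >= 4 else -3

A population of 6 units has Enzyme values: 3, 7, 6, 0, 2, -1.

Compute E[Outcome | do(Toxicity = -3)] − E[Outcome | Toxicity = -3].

do(Toxicity=-3) breaks Toxicity's dependence on Enzyme. With Toxicity=-3 fixed, Outcome across the units is -9, -21, -18, 0, -6, 3, mean -8.5.
E[Outcome|Toxicity=-3] averages over only the 4 units with Toxicity=-3 (Enzyme = 3, 0, 2, -1): Outcome = -9, 0, -6, 3, mean -3.
Difference = -8.5 − (-3) = -5.5.

-5.5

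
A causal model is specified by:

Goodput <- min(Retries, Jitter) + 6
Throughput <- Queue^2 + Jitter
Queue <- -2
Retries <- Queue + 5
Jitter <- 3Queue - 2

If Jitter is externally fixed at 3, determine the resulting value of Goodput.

9

do(Jitter=3) replaces the equation Jitter <- 3Queue - 2 with the constant Jitter = 3.
Retries = Queue + 5  [with Queue=-2]  = 3
Goodput = min(Retries, Jitter) + 6  [with Retries=3, Jitter=3]  = 9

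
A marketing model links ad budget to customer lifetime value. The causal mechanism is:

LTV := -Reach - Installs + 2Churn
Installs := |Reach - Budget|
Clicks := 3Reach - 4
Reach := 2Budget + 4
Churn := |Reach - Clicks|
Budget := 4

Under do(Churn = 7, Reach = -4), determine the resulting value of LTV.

The joint intervention fixes Churn = 7, Reach = -4, removing each variable's own equation.
Installs = |Reach - Budget|  [with Reach=-4, Budget=4]  = 8
LTV = -Reach - Installs + 2Churn  [with Reach=-4, Installs=8, Churn=7]  = 10

10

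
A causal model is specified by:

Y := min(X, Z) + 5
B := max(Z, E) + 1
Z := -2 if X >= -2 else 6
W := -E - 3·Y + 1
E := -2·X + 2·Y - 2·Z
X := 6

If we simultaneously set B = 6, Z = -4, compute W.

0

The joint intervention fixes B = 6, Z = -4, removing each variable's own equation.
Y = min(X, Z) + 5  [with X=6, Z=-4]  = 1
E = -2·X + 2·Y - 2·Z  [with X=6, Y=1, Z=-4]  = -2
W = -E - 3·Y + 1  [with E=-2, Y=1]  = 0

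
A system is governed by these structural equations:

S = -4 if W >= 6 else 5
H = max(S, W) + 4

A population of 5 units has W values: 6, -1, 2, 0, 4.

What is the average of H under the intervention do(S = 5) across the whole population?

do(S=5) breaks S's dependence on W. With S=5 fixed, H across the units is 10, 9, 9, 9, 9, mean 9.2.

9.2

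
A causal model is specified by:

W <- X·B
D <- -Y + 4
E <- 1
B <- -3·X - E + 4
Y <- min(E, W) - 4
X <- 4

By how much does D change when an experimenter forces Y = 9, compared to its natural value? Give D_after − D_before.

-49

The intervention breaks the incoming arrows to Y: Y <- min(E, W) - 4 no longer applies, and Y = 9.
D = -Y + 4  [with Y=9]  = -5
Without intervention: B = -3·X - E + 4  [with X=4, E=1]  = -9; W = X·B  [with X=4, B=-9]  = -36; Y = min(E, W) - 4  [with E=1, W=-36]  = -40; D = -Y + 4  [with Y=-40]  = 44.
Change = -5 − 44 = -49.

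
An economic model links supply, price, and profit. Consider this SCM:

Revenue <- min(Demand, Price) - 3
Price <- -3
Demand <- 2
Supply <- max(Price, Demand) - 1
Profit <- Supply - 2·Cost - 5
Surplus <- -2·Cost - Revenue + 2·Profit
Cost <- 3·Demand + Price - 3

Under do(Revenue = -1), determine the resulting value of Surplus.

-7

Under do(Revenue=-1), the mechanism Revenue <- min(Demand, Price) - 3 is discarded; Revenue is fixed at -1.
Supply = max(Price, Demand) - 1  [with Price=-3, Demand=2]  = 1
Cost = 3·Demand + Price - 3  [with Demand=2, Price=-3]  = 0
Profit = Supply - 2·Cost - 5  [with Supply=1, Cost=0]  = -4
Surplus = -2·Cost - Revenue + 2·Profit  [with Cost=0, Revenue=-1, Profit=-4]  = -7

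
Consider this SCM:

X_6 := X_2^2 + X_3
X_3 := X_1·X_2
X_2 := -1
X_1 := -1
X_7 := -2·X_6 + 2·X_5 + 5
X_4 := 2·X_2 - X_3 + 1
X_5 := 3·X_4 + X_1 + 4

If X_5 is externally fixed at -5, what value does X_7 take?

-9

Under do(X_5=-5), the mechanism X_5 := 3·X_4 + X_1 + 4 is discarded; X_5 is fixed at -5.
X_3 = X_1·X_2  [with X_1=-1, X_2=-1]  = 1
X_6 = X_2^2 + X_3  [with X_2=-1, X_3=1]  = 2
X_7 = -2·X_6 + 2·X_5 + 5  [with X_6=2, X_5=-5]  = -9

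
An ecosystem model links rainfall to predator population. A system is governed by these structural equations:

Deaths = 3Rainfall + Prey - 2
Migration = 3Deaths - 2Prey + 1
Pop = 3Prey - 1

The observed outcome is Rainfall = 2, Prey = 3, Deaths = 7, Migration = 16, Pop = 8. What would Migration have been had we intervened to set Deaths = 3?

4

The intervention breaks the incoming arrows to Deaths: Deaths = 3Rainfall + Prey - 2 no longer applies, and Deaths = 3.
Migration = 3Deaths - 2Prey + 1  [with Deaths=3, Prey=3]  = 4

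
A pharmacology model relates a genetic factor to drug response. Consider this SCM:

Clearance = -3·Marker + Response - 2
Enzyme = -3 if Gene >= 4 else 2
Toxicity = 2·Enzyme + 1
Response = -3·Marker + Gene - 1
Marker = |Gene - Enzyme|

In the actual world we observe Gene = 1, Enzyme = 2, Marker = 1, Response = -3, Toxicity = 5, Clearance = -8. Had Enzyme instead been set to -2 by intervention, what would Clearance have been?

Under do(Enzyme=-2), the mechanism Enzyme = -3 if Gene >= 4 else 2 is discarded; Enzyme is fixed at -2.
Marker = |Gene - Enzyme|  [with Gene=1, Enzyme=-2]  = 3
Response = -3·Marker + Gene - 1  [with Marker=3, Gene=1]  = -9
Clearance = -3·Marker + Response - 2  [with Marker=3, Response=-9]  = -20

-20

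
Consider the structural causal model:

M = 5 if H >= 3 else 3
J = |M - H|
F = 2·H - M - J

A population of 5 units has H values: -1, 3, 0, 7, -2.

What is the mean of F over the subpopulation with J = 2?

Conditioning on J=2 selects the 2 unit(s) with H ∈ {3, 7}. Their F values: -1, 7. Mean = 3.

3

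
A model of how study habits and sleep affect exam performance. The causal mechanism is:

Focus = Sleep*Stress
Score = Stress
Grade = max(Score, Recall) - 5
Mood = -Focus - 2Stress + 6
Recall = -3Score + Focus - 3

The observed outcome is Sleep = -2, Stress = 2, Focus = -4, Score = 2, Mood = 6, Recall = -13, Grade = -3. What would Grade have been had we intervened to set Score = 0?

The intervention breaks the incoming arrows to Score: Score = Stress no longer applies, and Score = 0.
Focus = Sleep*Stress  [with Sleep=-2, Stress=2]  = -4
Recall = -3Score + Focus - 3  [with Score=0, Focus=-4]  = -7
Grade = max(Score, Recall) - 5  [with Score=0, Recall=-7]  = -5

-5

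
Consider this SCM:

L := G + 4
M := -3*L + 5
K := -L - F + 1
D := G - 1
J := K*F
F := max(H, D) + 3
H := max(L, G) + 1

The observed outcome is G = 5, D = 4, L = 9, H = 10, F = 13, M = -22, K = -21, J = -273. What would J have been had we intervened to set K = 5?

do(K=5) replaces the equation K := -L - F + 1 with the constant K = 5.
D = G - 1  [with G=5]  = 4
L = G + 4  [with G=5]  = 9
H = max(L, G) + 1  [with L=9, G=5]  = 10
F = max(H, D) + 3  [with H=10, D=4]  = 13
J = K*F  [with K=5, F=13]  = 65

65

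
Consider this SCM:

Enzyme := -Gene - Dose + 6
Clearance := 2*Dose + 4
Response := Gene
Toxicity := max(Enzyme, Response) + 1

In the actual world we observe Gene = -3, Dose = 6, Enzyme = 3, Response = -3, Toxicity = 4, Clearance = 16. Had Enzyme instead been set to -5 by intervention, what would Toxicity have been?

-2

do(Enzyme=-5) replaces the equation Enzyme := -Gene - Dose + 6 with the constant Enzyme = -5.
Response = Gene  [with Gene=-3]  = -3
Toxicity = max(Enzyme, Response) + 1  [with Enzyme=-5, Response=-3]  = -2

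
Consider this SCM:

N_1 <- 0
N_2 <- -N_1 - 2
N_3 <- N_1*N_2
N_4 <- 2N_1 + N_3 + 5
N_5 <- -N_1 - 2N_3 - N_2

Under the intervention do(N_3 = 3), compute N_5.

-4

do(N_3=3) replaces the equation N_3 <- N_1*N_2 with the constant N_3 = 3.
N_2 = -N_1 - 2  [with N_1=0]  = -2
N_5 = -N_1 - 2N_3 - N_2  [with N_1=0, N_3=3, N_2=-2]  = -4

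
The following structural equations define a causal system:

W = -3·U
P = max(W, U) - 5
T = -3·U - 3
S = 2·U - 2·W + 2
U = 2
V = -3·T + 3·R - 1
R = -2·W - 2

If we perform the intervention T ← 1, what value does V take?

Intervening sets T = 1 and removes its equation (T = -3·U - 3).
W = -3·U  [with U=2]  = -6
R = -2·W - 2  [with W=-6]  = 10
V = -3·T + 3·R - 1  [with T=1, R=10]  = 26

26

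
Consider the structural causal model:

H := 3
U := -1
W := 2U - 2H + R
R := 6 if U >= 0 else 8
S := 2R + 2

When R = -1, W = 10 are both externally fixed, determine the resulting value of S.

The joint intervention fixes R = -1, W = 10, removing each variable's own equation.
S = 2R + 2  [with R=-1]  = 0

0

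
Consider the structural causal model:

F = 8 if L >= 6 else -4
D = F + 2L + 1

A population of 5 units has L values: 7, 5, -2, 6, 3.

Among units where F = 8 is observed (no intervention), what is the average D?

Observing F=8 restricts to units where F's equation naturally yields 8: L ∈ {7, 6}. In that subpopulation D = 23, 21, mean 22.

22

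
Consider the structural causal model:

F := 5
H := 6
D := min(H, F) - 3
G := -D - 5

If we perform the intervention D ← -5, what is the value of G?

The intervention breaks the incoming arrows to D: D := min(H, F) - 3 no longer applies, and D = -5.
G = -D - 5  [with D=-5]  = 0

0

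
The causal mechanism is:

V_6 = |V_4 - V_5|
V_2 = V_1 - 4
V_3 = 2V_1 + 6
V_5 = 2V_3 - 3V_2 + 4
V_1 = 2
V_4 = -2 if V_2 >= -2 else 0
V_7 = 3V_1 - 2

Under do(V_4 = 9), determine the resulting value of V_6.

Under do(V_4=9), the mechanism V_4 = -2 if V_2 >= -2 else 0 is discarded; V_4 is fixed at 9.
V_2 = V_1 - 4  [with V_1=2]  = -2
V_3 = 2V_1 + 6  [with V_1=2]  = 10
V_5 = 2V_3 - 3V_2 + 4  [with V_3=10, V_2=-2]  = 30
V_6 = |V_4 - V_5|  [with V_4=9, V_5=30]  = 21

21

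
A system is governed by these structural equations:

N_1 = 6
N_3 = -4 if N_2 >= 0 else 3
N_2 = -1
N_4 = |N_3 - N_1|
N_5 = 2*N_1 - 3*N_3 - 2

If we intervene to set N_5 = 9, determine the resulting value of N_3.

do(N_5=9) replaces the equation N_5 = 2*N_1 - 3*N_3 - 2 with the constant N_5 = 9.
N_3 is not downstream of the intervention, so its value is determined by the original equations.
N_3 = -4 if N_2 >= 0 else 3  [with N_2=-1]  = 3

3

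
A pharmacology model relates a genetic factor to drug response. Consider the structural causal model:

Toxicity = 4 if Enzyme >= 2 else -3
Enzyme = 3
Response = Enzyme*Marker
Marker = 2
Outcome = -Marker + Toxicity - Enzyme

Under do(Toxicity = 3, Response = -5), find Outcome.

The joint intervention fixes Toxicity = 3, Response = -5, removing each variable's own equation.
Outcome = -Marker + Toxicity - Enzyme  [with Marker=2, Toxicity=3, Enzyme=3]  = -2

-2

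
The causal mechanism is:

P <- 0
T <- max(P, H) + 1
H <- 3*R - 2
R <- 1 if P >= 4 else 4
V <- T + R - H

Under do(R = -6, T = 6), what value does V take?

Setting R = -6, T = 6 by intervention discards those variables' equations.
H = 3*R - 2  [with R=-6]  = -20
V = T + R - H  [with T=6, R=-6, H=-20]  = 20

20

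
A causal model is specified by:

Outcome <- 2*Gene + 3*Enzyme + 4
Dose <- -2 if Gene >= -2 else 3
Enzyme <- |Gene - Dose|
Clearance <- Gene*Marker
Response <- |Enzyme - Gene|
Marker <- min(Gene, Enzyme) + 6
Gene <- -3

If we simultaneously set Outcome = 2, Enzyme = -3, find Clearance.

Setting Outcome = 2, Enzyme = -3 by intervention discards those variables' equations.
Marker = min(Gene, Enzyme) + 6  [with Gene=-3, Enzyme=-3]  = 3
Clearance = Gene*Marker  [with Gene=-3, Marker=3]  = -9

-9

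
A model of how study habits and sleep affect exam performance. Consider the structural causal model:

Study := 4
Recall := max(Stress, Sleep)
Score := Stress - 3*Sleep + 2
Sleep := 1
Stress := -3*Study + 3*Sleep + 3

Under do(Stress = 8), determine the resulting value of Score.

The intervention breaks the incoming arrows to Stress: Stress := -3*Study + 3*Sleep + 3 no longer applies, and Stress = 8.
Score = Stress - 3*Sleep + 2  [with Stress=8, Sleep=1]  = 7

7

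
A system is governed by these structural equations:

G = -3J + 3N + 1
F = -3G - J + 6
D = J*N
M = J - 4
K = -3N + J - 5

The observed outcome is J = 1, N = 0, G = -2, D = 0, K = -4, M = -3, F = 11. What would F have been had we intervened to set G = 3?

The intervention breaks the incoming arrows to G: G = -3J + 3N + 1 no longer applies, and G = 3.
F = -3G - J + 6  [with G=3, J=1]  = -4

-4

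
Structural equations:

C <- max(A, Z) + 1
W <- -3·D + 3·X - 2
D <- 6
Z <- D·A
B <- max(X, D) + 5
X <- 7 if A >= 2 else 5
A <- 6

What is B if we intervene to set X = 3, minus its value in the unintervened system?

Under do(X=3), the mechanism X <- 7 if A >= 2 else 5 is discarded; X is fixed at 3.
B = max(X, D) + 5  [with X=3, D=6]  = 11
Without intervention: X = 7 if A >= 2 else 5  [with A=6]  = 7; B = max(X, D) + 5  [with X=7, D=6]  = 12.
Change = 11 − 12 = -1.

-1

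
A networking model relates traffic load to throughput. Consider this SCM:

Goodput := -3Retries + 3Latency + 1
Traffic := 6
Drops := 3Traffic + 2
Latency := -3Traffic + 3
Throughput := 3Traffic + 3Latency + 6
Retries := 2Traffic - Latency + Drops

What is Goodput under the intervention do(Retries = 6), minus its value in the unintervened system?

Under do(Retries=6), the mechanism Retries := 2Traffic - Latency + Drops is discarded; Retries is fixed at 6.
Latency = -3Traffic + 3  [with Traffic=6]  = -15
Goodput = -3Retries + 3Latency + 1  [with Retries=6, Latency=-15]  = -62
Without intervention: Latency = -3Traffic + 3  [with Traffic=6]  = -15; Drops = 3Traffic + 2  [with Traffic=6]  = 20; Retries = 2Traffic - Latency + Drops  [with Traffic=6, Latency=-15, Drops=20]  = 47; Goodput = -3Retries + 3Latency + 1  [with Retries=47, Latency=-15]  = -185.
Change = -62 − (-185) = 123.

123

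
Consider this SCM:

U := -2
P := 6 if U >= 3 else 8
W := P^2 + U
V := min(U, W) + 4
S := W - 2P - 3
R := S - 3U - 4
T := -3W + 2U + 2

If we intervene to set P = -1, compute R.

Under do(P=-1), the mechanism P := 6 if U >= 3 else 8 is discarded; P is fixed at -1.
W = P^2 + U  [with P=-1, U=-2]  = -1
S = W - 2P - 3  [with W=-1, P=-1]  = -2
R = S - 3U - 4  [with S=-2, U=-2]  = 0

0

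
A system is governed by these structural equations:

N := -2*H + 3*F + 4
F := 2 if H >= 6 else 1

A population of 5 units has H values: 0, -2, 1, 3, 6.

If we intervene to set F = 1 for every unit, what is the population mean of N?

do(F=1) breaks F's dependence on H. With F=1 fixed, N across the units is 7, 11, 5, 1, -5, mean 3.8.

3.8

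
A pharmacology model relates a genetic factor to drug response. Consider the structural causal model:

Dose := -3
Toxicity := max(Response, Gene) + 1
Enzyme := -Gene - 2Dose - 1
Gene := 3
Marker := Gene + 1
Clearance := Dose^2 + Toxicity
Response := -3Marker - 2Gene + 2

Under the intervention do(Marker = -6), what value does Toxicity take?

15

Under do(Marker=-6), the mechanism Marker := Gene + 1 is discarded; Marker is fixed at -6.
Response = -3Marker - 2Gene + 2  [with Marker=-6, Gene=3]  = 14
Toxicity = max(Response, Gene) + 1  [with Response=14, Gene=3]  = 15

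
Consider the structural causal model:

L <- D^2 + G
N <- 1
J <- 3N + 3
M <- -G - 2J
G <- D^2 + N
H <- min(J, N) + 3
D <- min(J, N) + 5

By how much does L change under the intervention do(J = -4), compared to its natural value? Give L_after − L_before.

-70

do(J=-4) replaces the equation J <- 3N + 3 with the constant J = -4.
D = min(J, N) + 5  [with J=-4, N=1]  = 1
G = D^2 + N  [with D=1, N=1]  = 2
L = D^2 + G  [with D=1, G=2]  = 3
Without intervention: J = 3N + 3  [with N=1]  = 6; D = min(J, N) + 5  [with J=6, N=1]  = 6; G = D^2 + N  [with D=6, N=1]  = 37; L = D^2 + G  [with D=6, G=37]  = 73.
Change = 3 − 73 = -70.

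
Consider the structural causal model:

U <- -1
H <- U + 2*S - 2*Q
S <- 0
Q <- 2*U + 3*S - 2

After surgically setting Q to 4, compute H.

The intervention breaks the incoming arrows to Q: Q <- 2*U + 3*S - 2 no longer applies, and Q = 4.
H = U + 2*S - 2*Q  [with U=-1, S=0, Q=4]  = -9

-9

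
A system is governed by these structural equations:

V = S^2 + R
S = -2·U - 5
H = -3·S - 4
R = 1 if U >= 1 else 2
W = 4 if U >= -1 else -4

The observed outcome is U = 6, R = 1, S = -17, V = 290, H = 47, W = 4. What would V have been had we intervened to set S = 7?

The intervention breaks the incoming arrows to S: S = -2·U - 5 no longer applies, and S = 7.
R = 1 if U >= 1 else 2  [with U=6]  = 1
V = S^2 + R  [with S=7, R=1]  = 50

50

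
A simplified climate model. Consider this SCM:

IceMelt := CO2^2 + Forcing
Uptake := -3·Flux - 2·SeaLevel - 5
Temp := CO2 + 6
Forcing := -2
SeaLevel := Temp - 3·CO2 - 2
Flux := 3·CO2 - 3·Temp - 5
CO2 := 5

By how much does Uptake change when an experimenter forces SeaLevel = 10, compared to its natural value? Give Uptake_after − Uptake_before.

Under do(SeaLevel=10), the mechanism SeaLevel := Temp - 3·CO2 - 2 is discarded; SeaLevel is fixed at 10.
Temp = CO2 + 6  [with CO2=5]  = 11
Flux = 3·CO2 - 3·Temp - 5  [with CO2=5, Temp=11]  = -23
Uptake = -3·Flux - 2·SeaLevel - 5  [with Flux=-23, SeaLevel=10]  = 44
Without intervention: Temp = CO2 + 6  [with CO2=5]  = 11; SeaLevel = Temp - 3·CO2 - 2  [with Temp=11, CO2=5]  = -6; Flux = 3·CO2 - 3·Temp - 5  [with CO2=5, Temp=11]  = -23; Uptake = -3·Flux - 2·SeaLevel - 5  [with Flux=-23, SeaLevel=-6]  = 76.
Change = 44 − 76 = -32.

-32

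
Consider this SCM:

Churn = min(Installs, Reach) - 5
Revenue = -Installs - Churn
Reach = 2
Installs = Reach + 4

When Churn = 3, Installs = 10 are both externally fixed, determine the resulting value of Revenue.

-13

The joint intervention fixes Churn = 3, Installs = 10, removing each variable's own equation.
Revenue = -Installs - Churn  [with Installs=10, Churn=3]  = -13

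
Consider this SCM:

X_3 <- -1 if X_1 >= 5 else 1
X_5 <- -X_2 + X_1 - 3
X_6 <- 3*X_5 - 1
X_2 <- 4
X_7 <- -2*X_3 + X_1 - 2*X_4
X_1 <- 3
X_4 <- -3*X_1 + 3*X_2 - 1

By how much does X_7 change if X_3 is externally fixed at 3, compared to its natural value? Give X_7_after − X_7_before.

The intervention breaks the incoming arrows to X_3: X_3 <- -1 if X_1 >= 5 else 1 no longer applies, and X_3 = 3.
X_4 = -3*X_1 + 3*X_2 - 1  [with X_1=3, X_2=4]  = 2
X_7 = -2*X_3 + X_1 - 2*X_4  [with X_3=3, X_1=3, X_4=2]  = -7
Without intervention: X_3 = -1 if X_1 >= 5 else 1  [with X_1=3]  = 1; X_4 = -3*X_1 + 3*X_2 - 1  [with X_1=3, X_2=4]  = 2; X_7 = -2*X_3 + X_1 - 2*X_4  [with X_3=1, X_1=3, X_4=2]  = -3.
Change = -7 − (-3) = -4.

-4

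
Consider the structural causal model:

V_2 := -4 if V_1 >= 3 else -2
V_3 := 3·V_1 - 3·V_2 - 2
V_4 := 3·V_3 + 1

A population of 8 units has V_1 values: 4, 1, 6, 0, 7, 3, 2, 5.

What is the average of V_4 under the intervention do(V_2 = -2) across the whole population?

44.5

do(V_2=-2) breaks V_2's dependence on V_1. With V_2=-2 fixed, V_4 across the units is 49, 22, 67, 13, 76, 40, 31, 58, mean 44.5.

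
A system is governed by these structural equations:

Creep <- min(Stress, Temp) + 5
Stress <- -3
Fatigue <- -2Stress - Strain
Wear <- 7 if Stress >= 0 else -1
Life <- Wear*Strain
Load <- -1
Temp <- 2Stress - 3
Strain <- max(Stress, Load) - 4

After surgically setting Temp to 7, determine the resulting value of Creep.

Intervening sets Temp = 7 and removes its equation (Temp <- 2Stress - 3).
Creep = min(Stress, Temp) + 5  [with Stress=-3, Temp=7]  = 2

2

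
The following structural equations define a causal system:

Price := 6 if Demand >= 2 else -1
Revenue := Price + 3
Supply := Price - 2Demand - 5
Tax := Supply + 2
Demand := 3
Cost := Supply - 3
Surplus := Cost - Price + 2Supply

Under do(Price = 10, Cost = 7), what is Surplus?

-5

Setting Price = 10, Cost = 7 by intervention discards those variables' equations.
Supply = Price - 2Demand - 5  [with Price=10, Demand=3]  = -1
Surplus = Cost - Price + 2Supply  [with Cost=7, Price=10, Supply=-1]  = -5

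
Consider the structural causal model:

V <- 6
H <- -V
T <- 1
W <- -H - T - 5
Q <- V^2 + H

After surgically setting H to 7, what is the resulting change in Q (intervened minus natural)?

13

The intervention breaks the incoming arrows to H: H <- -V no longer applies, and H = 7.
Q = V^2 + H  [with V=6, H=7]  = 43
Without intervention: H = -V  [with V=6]  = -6; Q = V^2 + H  [with V=6, H=-6]  = 30.
Change = 43 − 30 = 13.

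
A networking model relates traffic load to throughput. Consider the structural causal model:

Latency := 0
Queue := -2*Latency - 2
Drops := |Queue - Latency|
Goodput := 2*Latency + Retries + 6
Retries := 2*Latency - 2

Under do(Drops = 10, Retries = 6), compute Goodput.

12

Setting Drops = 10, Retries = 6 by intervention discards those variables' equations.
Goodput = 2*Latency + Retries + 6  [with Latency=0, Retries=6]  = 12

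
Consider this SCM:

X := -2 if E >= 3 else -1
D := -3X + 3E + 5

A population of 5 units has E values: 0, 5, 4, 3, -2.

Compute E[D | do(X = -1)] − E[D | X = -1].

The intervention sets X=-1 in all 5 units regardless of E. Recomputing D per unit gives 8, 23, 20, 17, 2; average 14.
Observing X=-1 restricts to units where X's equation naturally yields -1: E ∈ {0, -2}. In that subpopulation D = 8, 2, mean 5.
Difference = 14 − 5 = 9.

9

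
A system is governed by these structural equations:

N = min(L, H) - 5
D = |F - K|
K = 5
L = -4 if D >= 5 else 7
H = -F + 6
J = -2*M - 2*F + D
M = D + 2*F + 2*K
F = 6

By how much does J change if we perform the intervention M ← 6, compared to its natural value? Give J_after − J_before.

34

Intervening sets M = 6 and removes its equation (M = D + 2*F + 2*K).
D = |F - K|  [with F=6, K=5]  = 1
J = -2*M - 2*F + D  [with M=6, F=6, D=1]  = -23
Without intervention: D = |F - K|  [with F=6, K=5]  = 1; M = D + 2*F + 2*K  [with D=1, F=6, K=5]  = 23; J = -2*M - 2*F + D  [with M=23, F=6, D=1]  = -57.
Change = -23 − (-57) = 34.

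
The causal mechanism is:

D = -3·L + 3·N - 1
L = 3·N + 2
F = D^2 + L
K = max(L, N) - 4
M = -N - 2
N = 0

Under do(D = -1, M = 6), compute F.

The joint intervention fixes D = -1, M = 6, removing each variable's own equation.
L = 3·N + 2  [with N=0]  = 2
F = D^2 + L  [with D=-1, L=2]  = 3

3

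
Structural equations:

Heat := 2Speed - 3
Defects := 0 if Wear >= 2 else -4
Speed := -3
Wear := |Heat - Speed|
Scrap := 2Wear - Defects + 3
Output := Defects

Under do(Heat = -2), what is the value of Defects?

-4

Under do(Heat=-2), the mechanism Heat := 2Speed - 3 is discarded; Heat is fixed at -2.
Wear = |Heat - Speed|  [with Heat=-2, Speed=-3]  = 1
Defects = 0 if Wear >= 2 else -4  [with Wear=1]  = -4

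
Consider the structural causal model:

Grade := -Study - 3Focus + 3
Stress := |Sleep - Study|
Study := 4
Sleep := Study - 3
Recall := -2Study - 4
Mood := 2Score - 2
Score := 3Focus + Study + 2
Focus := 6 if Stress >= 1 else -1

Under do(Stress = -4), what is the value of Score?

do(Stress=-4) replaces the equation Stress := |Sleep - Study| with the constant Stress = -4.
Focus = 6 if Stress >= 1 else -1  [with Stress=-4]  = -1
Score = 3Focus + Study + 2  [with Focus=-1, Study=4]  = 3

3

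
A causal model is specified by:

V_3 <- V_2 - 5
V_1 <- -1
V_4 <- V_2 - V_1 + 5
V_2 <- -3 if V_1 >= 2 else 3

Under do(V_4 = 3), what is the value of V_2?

3

The intervention breaks the incoming arrows to V_4: V_4 <- V_2 - V_1 + 5 no longer applies, and V_4 = 3.
Since V_2 is not a descendant of the intervened variable, it is unaffected.
V_2 = -3 if V_1 >= 2 else 3  [with V_1=-1]  = 3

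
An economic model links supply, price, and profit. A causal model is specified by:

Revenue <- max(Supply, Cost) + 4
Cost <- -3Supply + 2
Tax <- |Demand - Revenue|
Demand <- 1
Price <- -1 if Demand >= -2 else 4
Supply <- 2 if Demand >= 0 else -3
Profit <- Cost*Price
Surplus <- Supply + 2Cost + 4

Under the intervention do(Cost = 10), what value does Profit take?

-10

The intervention breaks the incoming arrows to Cost: Cost <- -3Supply + 2 no longer applies, and Cost = 10.
Price = -1 if Demand >= -2 else 4  [with Demand=1]  = -1
Profit = Cost*Price  [with Cost=10, Price=-1]  = -10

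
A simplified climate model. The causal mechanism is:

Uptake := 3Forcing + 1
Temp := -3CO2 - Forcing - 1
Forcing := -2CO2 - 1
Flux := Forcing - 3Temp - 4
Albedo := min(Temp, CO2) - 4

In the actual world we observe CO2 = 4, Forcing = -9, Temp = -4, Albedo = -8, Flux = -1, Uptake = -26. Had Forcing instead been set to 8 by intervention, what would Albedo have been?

Under do(Forcing=8), the mechanism Forcing := -2CO2 - 1 is discarded; Forcing is fixed at 8.
Temp = -3CO2 - Forcing - 1  [with CO2=4, Forcing=8]  = -21
Albedo = min(Temp, CO2) - 4  [with Temp=-21, CO2=4]  = -25

-25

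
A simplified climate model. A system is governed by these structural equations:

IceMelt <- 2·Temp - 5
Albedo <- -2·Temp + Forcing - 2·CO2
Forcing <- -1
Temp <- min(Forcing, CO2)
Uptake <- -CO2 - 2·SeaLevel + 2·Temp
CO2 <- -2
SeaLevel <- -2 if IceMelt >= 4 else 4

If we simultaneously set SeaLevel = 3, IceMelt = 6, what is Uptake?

-8

Under do(SeaLevel = 3, IceMelt = 6), each intervened variable's structural equation is replaced by its fixed value.
Temp = min(Forcing, CO2)  [with Forcing=-1, CO2=-2]  = -2
Uptake = -CO2 - 2·SeaLevel + 2·Temp  [with CO2=-2, SeaLevel=3, Temp=-2]  = -8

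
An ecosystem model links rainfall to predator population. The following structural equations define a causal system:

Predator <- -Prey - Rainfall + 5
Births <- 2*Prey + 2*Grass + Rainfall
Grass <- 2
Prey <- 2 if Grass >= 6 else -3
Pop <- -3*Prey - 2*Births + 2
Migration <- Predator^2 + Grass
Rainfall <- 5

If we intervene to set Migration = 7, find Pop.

Intervening sets Migration = 7 and removes its equation (Migration <- Predator^2 + Grass).
No directed path runs from Migration to Pop, so Pop keeps its natural value.
Prey = 2 if Grass >= 6 else -3  [with Grass=2]  = -3
Births = 2*Prey + 2*Grass + Rainfall  [with Prey=-3, Grass=2, Rainfall=5]  = 3
Pop = -3*Prey - 2*Births + 2  [with Prey=-3, Births=3]  = 5

5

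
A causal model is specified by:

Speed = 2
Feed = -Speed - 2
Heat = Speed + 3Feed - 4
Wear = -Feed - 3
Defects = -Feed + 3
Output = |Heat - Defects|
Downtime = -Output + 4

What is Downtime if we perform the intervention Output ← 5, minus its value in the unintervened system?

Intervening sets Output = 5 and removes its equation (Output = |Heat - Defects|).
Downtime = -Output + 4  [with Output=5]  = -1
Without intervention: Feed = -Speed - 2  [with Speed=2]  = -4; Heat = Speed + 3Feed - 4  [with Speed=2, Feed=-4]  = -14; Defects = -Feed + 3  [with Feed=-4]  = 7; Output = |Heat - Defects|  [with Heat=-14, Defects=7]  = 21; Downtime = -Output + 4  [with Output=21]  = -17.
Change = -1 − (-17) = 16.

16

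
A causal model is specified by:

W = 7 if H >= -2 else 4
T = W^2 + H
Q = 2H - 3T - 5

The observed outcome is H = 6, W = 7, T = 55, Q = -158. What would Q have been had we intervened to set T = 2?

1

The intervention breaks the incoming arrows to T: T = W^2 + H no longer applies, and T = 2.
Q = 2H - 3T - 5  [with H=6, T=2]  = 1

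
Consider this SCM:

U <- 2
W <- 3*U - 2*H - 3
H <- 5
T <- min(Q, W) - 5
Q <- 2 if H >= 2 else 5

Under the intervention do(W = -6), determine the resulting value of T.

Intervening sets W = -6 and removes its equation (W <- 3*U - 2*H - 3).
Q = 2 if H >= 2 else 5  [with H=5]  = 2
T = min(Q, W) - 5  [with Q=2, W=-6]  = -11

-11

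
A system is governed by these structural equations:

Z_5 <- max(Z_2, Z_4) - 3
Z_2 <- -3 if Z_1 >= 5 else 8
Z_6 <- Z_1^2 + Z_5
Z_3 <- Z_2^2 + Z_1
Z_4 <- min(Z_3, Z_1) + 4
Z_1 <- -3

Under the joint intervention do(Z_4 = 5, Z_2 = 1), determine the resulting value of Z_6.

The joint intervention fixes Z_4 = 5, Z_2 = 1, removing each variable's own equation.
Z_5 = max(Z_2, Z_4) - 3  [with Z_2=1, Z_4=5]  = 2
Z_6 = Z_1^2 + Z_5  [with Z_1=-3, Z_5=2]  = 11

11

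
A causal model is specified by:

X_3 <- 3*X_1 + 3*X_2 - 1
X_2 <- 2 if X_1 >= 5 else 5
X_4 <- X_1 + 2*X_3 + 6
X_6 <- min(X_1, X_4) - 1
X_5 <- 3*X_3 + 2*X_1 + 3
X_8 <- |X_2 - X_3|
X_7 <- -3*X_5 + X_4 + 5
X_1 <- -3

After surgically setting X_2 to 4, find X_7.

Under do(X_2=4), the mechanism X_2 <- 2 if X_1 >= 5 else 5 is discarded; X_2 is fixed at 4.
X_3 = 3*X_1 + 3*X_2 - 1  [with X_1=-3, X_2=4]  = 2
X_4 = X_1 + 2*X_3 + 6  [with X_1=-3, X_3=2]  = 7
X_5 = 3*X_3 + 2*X_1 + 3  [with X_3=2, X_1=-3]  = 3
X_7 = -3*X_5 + X_4 + 5  [with X_5=3, X_4=7]  = 3

3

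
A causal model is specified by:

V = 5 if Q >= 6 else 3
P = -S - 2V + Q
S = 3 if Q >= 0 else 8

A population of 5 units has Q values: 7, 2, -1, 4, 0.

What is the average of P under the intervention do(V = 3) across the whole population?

do(V=3) breaks V's dependence on Q. With V=3 fixed, P across the units is -2, -7, -15, -5, -9, mean -7.6.

-7.6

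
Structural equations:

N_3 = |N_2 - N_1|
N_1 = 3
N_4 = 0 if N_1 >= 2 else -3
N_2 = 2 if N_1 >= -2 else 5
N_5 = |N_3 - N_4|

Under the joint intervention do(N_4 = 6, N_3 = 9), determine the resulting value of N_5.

The joint intervention fixes N_4 = 6, N_3 = 9, removing each variable's own equation.
N_5 = |N_3 - N_4|  [with N_3=9, N_4=6]  = 3

3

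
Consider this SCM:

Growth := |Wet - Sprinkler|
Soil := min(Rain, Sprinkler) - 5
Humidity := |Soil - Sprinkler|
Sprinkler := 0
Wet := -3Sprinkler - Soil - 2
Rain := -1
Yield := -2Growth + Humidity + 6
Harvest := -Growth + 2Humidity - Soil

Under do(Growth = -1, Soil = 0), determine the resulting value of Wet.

Under do(Growth = -1, Soil = 0), each intervened variable's structural equation is replaced by its fixed value.
Wet = -3Sprinkler - Soil - 2  [with Sprinkler=0, Soil=0]  = -2

-2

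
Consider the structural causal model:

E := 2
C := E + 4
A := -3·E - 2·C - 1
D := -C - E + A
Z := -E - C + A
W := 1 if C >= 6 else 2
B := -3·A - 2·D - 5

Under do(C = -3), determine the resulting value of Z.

0

do(C=-3) replaces the equation C := E + 4 with the constant C = -3.
A = -3·E - 2·C - 1  [with E=2, C=-3]  = -1
Z = -E - C + A  [with E=2, C=-3, A=-1]  = 0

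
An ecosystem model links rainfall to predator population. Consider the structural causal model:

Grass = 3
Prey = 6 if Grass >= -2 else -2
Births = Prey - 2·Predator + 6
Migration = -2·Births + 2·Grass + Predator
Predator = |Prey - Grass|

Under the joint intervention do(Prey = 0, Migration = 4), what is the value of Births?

The joint intervention fixes Prey = 0, Migration = 4, removing each variable's own equation.
Predator = |Prey - Grass|  [with Prey=0, Grass=3]  = 3
Births = Prey - 2·Predator + 6  [with Prey=0, Predator=3]  = 0

0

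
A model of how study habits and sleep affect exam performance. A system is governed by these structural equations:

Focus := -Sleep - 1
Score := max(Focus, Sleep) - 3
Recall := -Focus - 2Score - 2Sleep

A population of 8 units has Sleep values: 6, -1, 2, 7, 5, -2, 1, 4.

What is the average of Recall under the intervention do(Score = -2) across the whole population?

2.25

Under do(Score=-2), Score's equation is replaced by Score=-2 for every unit. Per-unit Recall: -1, 6, 3, -2, 0, 7, 4, 1. Mean = 2.25.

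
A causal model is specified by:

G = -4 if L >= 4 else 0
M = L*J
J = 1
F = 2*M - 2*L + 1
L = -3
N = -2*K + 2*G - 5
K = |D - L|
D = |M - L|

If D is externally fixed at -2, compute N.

do(D=-2) replaces the equation D = |M - L| with the constant D = -2.
G = -4 if L >= 4 else 0  [with L=-3]  = 0
K = |D - L|  [with D=-2, L=-3]  = 1
N = -2*K + 2*G - 5  [with K=1, G=0]  = -7

-7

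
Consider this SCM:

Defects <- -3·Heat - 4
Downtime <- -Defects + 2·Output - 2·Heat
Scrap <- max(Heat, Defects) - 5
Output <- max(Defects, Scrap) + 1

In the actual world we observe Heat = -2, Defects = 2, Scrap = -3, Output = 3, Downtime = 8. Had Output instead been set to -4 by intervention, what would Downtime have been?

Intervening sets Output = -4 and removes its equation (Output <- max(Defects, Scrap) + 1).
Defects = -3·Heat - 4  [with Heat=-2]  = 2
Downtime = -Defects + 2·Output - 2·Heat  [with Defects=2, Output=-4, Heat=-2]  = -6

-6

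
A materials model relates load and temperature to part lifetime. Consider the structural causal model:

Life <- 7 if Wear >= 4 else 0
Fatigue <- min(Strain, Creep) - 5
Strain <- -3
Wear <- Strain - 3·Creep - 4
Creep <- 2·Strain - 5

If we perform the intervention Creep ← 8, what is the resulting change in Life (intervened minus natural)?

do(Creep=8) replaces the equation Creep <- 2·Strain - 5 with the constant Creep = 8.
Wear = Strain - 3·Creep - 4  [with Strain=-3, Creep=8]  = -31
Life = 7 if Wear >= 4 else 0  [with Wear=-31]  = 0
Without intervention: Creep = 2·Strain - 5  [with Strain=-3]  = -11; Wear = Strain - 3·Creep - 4  [with Strain=-3, Creep=-11]  = 26; Life = 7 if Wear >= 4 else 0  [with Wear=26]  = 7.
Change = 0 − 7 = -7.

-7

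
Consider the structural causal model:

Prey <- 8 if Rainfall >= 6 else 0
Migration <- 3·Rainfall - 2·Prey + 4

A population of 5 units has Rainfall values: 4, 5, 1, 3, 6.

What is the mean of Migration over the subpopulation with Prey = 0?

Observing Prey=0 restricts to units where Prey's equation naturally yields 0: Rainfall ∈ {4, 5, 1, 3}. In that subpopulation Migration = 16, 19, 7, 13, mean 13.75.

13.75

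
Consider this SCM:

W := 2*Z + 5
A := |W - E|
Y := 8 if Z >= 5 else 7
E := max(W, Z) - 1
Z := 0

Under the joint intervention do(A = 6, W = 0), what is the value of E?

Setting A = 6, W = 0 by intervention discards those variables' equations.
E = max(W, Z) - 1  [with W=0, Z=0]  = -1

-1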